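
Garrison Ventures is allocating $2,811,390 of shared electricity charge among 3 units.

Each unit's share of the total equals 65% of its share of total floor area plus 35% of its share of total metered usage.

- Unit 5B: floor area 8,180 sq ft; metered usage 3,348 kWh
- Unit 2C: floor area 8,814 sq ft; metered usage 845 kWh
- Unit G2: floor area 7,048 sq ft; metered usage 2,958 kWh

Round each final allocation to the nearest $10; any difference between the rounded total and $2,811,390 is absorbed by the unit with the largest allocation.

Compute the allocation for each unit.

Unit 5B: $1,082,450; Unit 2C: $786,210; Unit G2: $942,730

Floor area total 24,042; metered usage total 7,151.
Composite weights (65% floor area + 35% metered usage): Unit 5B 0.3850; Unit 2C 0.2797; Unit G2 0.3353.
Raw shares: Unit 5B 1,082,440.93; Unit 2C 786,214.59; Unit G2 942,734.48.
After rounding ($10): Unit 5B $1,082,440; Unit 2C $786,210; Unit G2 $942,730. Sum = $2,811,380.
Difference $2,811,390 − $2,811,380 = +$10 applied to largest allocation (Unit 5B): Unit 5B becomes $1,082,450.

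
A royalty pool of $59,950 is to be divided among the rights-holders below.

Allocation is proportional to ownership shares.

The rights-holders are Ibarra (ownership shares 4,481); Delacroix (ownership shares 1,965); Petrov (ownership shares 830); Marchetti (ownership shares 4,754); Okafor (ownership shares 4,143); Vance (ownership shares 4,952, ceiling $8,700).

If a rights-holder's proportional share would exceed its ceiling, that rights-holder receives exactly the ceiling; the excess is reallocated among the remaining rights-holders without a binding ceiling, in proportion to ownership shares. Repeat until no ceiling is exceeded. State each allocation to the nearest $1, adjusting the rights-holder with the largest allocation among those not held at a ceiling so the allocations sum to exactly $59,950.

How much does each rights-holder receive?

Ibarra: $14,200; Delacroix: $6,227; Petrov: $2,630; Marchetti: $15,064; Okafor: $13,129; Vance: $8,700

Combined ownership shares = 21,125.
Pro-rata shares before constraints: Ibarra 12,716.49; Delacroix 5,576.41; Petrov 2,355.43; Marchetti 13,491.23; Okafor 11,757.29; Vance 14,053.13.
Capped: Vance ($8,700); remaining pool $51,250 reallocated over remaining ownership shares 16,173.
Shares after redistribution: Ibarra 14,199.67 → $14,200; Delacroix 6,226.81 → $6,227; Petrov 2,630.16 → $2,630; Marchetti 15,064.77 → $15,065; Okafor 13,128.59 → $13,129.
Rounding difference −$1 applied to Marchetti → $15,064.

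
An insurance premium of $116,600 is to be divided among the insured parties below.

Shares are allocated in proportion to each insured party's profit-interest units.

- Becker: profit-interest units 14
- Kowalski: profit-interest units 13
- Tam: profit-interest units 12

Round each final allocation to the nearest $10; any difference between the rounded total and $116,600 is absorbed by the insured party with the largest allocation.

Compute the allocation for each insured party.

Total profit-interest units = 39.
Proportional shares: Becker 14/39 × $116,600 = 41,856.41; Kowalski 13/39 × $116,600 = 38,866.67; Tam 12/39 × $116,600 = 35,876.92.
At nearest $10: Becker $41,860; Kowalski $38,870; Tam $35,880. Sum = $116,610.
Difference $116,600 − $116,610 = −$10 applied to largest allocation (Becker): Becker becomes $41,850.

Becker: $41,850; Kowalski: $38,870; Tam: $35,880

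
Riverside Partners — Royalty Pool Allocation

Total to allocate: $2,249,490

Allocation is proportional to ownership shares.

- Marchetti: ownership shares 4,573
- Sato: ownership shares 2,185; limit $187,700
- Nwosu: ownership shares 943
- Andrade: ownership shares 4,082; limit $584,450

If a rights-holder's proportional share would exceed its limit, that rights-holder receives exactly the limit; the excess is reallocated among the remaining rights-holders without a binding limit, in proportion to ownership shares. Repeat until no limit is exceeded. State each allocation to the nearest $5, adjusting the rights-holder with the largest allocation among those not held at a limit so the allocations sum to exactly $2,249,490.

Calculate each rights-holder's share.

Marchetti: $1,224,780 | Sato: $187,700 | Nwosu: $252,560 | Andrade: $584,450

Ownership shares total: 11,783.
Proportional shares (ignoring caps): Marchetti 873,030.45; Sato 417,137.88; Nwosu 180,027.93; Andrade 779,293.74.
Cap binds for Sato ($187,700), Andrade ($584,450); remaining pool $1,477,340 reallocated over remaining ownership shares 5,516.
Redistributed shares: Marchetti 1,224,778.07 → $1,224,780; Nwosu 252,561.93 → $252,560.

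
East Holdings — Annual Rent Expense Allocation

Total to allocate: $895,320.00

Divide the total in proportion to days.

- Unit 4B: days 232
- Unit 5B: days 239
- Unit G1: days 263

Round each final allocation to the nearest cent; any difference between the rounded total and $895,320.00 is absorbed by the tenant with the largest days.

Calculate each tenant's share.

Unit 4B: $282,989.43 · Unit 5B: $291,527.90 · Unit G1: $320,802.67

Sum of days: 232 + 239 + 263 = 734.
Raw shares: Unit 4B 282,989.4278; Unit 5B 291,527.9019; Unit G1 320,802.6703.
At nearest cent: Unit 4B $282,989.43; Unit 5B $291,527.90; Unit G1 $320,802.67. Sum = $895,320.00.
Rounded total matches; no reconciliation needed.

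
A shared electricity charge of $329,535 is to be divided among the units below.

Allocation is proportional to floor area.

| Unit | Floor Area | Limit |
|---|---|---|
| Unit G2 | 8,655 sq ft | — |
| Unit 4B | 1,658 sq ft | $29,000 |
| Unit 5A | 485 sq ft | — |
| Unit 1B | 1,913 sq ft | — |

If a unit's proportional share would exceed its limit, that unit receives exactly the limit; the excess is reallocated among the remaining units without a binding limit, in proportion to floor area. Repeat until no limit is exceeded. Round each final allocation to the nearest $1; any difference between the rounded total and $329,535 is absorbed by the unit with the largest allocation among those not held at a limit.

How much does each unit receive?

Floor area total: 12,711.
Unconstrained shares: Unit G2 224,382.46; Unit 4B 42,983.95; Unit 5A 12,573.71; Unit 1B 49,594.87.
Held at cap: Unit 4B ($29,000); remaining pool $300,535 reallocated over remaining floor area 11,053.
Shares after redistribution: Unit G2 235,332.53 → $235,333; Unit 5A 13,187.32 → $13,187; Unit 1B 52,015.15 → $52,015.

Unit G2: $235,333 · Unit 4B: $29,000 · Unit 5A: $13,187 · Unit 1B: $52,015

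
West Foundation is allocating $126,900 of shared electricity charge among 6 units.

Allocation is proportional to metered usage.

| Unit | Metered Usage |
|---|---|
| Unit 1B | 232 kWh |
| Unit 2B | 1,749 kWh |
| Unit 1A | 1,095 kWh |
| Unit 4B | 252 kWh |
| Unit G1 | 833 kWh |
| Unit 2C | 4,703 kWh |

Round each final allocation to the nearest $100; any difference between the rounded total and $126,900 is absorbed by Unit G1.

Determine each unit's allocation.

Unit 1B: $3,300 | Unit 2B: $25,000 | Unit 1A: $15,700 | Unit 4B: $3,600 | Unit G1: $12,000 | Unit 2C: $67,300

Sum of metered usage: 8,864.
Proportional shares: Unit 1B 232/8,864 × $126,900 = 3,321.39; Unit 2B 1,749/8,864 × $126,900 = 25,039.27; Unit 1A 1,095/8,864 × $126,900 = 15,676.39; Unit 4B 252/8,864 × $126,900 = 3,607.72; Unit G1 833/8,864 × $126,900 = 11,925.51; Unit 2C 4,703/8,864 × $126,900 = 67,329.73.
Rounded to nearest $100: Unit 1B $3,300; Unit 2B $25,000; Unit 1A $15,700; Unit 4B $3,600; Unit G1 $11,900; Unit 2C $67,300. Sum = $126,800.
Difference $126,900 − $126,800 = +$100 applied to Unit G1: Unit G1 becomes $12,000.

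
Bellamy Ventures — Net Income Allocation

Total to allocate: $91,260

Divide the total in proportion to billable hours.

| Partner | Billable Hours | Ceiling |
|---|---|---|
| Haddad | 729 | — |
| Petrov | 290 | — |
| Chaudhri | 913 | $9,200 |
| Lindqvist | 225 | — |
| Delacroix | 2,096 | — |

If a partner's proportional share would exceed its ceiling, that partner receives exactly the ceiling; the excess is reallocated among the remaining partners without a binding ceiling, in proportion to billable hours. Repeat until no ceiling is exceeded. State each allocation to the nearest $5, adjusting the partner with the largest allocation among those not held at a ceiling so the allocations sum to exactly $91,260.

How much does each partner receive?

Combined billable hours = 4,253.
Proportional shares (ignoring caps): Haddad 15,642.73; Petrov 6,222.76; Chaudhri 19,590.97; Lindqvist 4,828.00; Delacroix 44,975.54.
Held at cap: Chaudhri ($9,200); balance $82,060 reallocated over remaining billable hours 3,340.
Remaining shares: Haddad 17,910.70 → $17,910; Petrov 7,124.97 → $7,125; Lindqvist 5,527.99 → $5,530; Delacroix 51,496.34 → $51,495.

Haddad: $17,910 | Petrov: $7,125 | Chaudhri: $9,200 | Lindqvist: $5,530 | Delacroix: $51,495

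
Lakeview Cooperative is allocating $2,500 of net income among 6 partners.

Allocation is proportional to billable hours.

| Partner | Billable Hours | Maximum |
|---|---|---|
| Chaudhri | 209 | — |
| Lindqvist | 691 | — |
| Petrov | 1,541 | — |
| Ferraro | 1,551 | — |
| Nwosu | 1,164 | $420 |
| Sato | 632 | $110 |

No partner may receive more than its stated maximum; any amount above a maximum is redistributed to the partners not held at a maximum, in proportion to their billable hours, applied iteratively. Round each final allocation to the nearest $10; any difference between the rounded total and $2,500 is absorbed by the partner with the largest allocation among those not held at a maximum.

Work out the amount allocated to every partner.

Chaudhri: $100; Lindqvist: $340; Petrov: $760; Ferraro: $770; Nwosu: $420; Sato: $110

Total billable hours = 5,788.
Unconstrained shares: Chaudhri 90.27; Lindqvist 298.46; Petrov 665.60; Ferraro 669.92; Nwosu 502.76; Sato 272.98.
Cap binds for Nwosu ($420), Sato ($110); balance $1,970 reallocated over remaining billable hours 3,992.
Redistributed shares: Chaudhri 103.14 → $100; Lindqvist 341.00 → $340; Petrov 760.46 → $760; Ferraro 765.40 → $770.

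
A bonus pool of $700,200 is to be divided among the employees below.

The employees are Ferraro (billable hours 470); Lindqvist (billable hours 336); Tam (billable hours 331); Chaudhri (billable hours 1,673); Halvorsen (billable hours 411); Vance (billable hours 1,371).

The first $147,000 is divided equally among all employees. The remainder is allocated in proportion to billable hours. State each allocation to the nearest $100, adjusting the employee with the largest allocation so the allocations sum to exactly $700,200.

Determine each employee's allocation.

Ferraro: $81,100 · Lindqvist: $65,000 · Tam: $64,400 · Chaudhri: $226,000 · Halvorsen: $74,000 · Vance: $189,700

First tranche $147,000 split equally: $24,500 each.
Remainder $553,200 by billable hours (total 4,592): Ferraro 56,621.08 → $56,600; Lindqvist 40,478.05 → $40,500; Tam 39,875.70 → $39,900; Chaudhri 201,546.95 → $201,500; Halvorsen 49,513.33 → $49,500; Vance 165,164.90 → $165,200.
Totals: Ferraro $24,500 + $56,600 = $81,100; Lindqvist $24,500 + $40,500 = $65,000; Tam $24,500 + $39,900 = $64,400; Chaudhri $24,500 + $201,500 = $226,000; Halvorsen $24,500 + $49,500 = $74,000; Vance $24,500 + $165,200 = $189,700.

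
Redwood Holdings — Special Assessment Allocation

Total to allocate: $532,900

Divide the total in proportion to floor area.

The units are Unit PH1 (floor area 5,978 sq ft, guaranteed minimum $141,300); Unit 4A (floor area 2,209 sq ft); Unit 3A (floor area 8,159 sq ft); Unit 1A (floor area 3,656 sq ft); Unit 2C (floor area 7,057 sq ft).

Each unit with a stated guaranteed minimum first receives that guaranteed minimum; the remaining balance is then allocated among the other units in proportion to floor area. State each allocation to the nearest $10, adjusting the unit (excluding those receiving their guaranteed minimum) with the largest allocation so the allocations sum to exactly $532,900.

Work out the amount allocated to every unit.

Guaranteed amounts: Unit PH1 $141,300. Balance $391,600.
Balance split over remaining floor area 21,081: Unit 4A 41,034.32 → $41,030; Unit 3A 151,561.33 → $151,560; Unit 1A 67,913.74 → $67,910; Unit 2C 131,090.61 → $131,090.
Rounding difference +$10 applied to Unit 3A → $151,570.

Unit PH1: $141,300 · Unit 4A: $41,030 · Unit 3A: $151,570 · Unit 1A: $67,910 · Unit 2C: $131,090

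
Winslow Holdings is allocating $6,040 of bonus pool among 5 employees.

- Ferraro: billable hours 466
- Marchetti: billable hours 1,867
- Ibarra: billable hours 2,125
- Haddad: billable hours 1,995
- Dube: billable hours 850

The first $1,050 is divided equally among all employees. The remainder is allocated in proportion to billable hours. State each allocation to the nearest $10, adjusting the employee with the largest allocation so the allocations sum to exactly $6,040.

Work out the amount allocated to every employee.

Ferraro: $530 · Marchetti: $1,490 · Ibarra: $1,660 · Haddad: $1,570 · Dube: $790

$1,050 shared equally gives $210 per employee.
Remainder $4,990 by billable hours (total 7,303): Ferraro 318.41 → $320; Marchetti 1,275.69 → $1,280; Ibarra 1,451.97 → $1,450; Haddad 1,363.15 → $1,360; Dube 580.79 → $580.
Totals: Ferraro $210 + $320 = $530; Marchetti $210 + $1,280 = $1,490; Ibarra $210 + $1,450 = $1,660; Haddad $210 + $1,360 = $1,570; Dube $210 + $580 = $790.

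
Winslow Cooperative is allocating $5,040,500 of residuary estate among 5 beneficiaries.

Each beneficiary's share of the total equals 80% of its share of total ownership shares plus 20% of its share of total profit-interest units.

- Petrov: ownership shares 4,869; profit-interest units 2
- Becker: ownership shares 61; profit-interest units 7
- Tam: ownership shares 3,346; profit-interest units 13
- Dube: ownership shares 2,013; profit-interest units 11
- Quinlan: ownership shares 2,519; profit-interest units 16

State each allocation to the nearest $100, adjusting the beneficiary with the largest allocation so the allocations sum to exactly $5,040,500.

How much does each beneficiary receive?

Petrov: $1,574,100 · Becker: $163,200 · Tam: $1,320,900 · Dube: $860,100 · Quinlan: $1,122,200

Ownership shares total 12,808; profit-interest units total 49.
Composite weights (80% ownership shares + 20% profit-interest units): Petrov 0.3123; Becker 0.0324; Tam 0.2621; Dube 0.1706; Quinlan 0.2226.
Unrounded shares: Petrov 1,574,076.01; Becker 163,219.19; Tam 1,320,891.27; Dube 860,069.97; Quinlan 1,122,243.56.
At nearest $100: Petrov $1,574,100; Becker $163,200; Tam $1,320,900; Dube $860,100; Quinlan $1,122,200. Sum = $5,040,500.
Rounded total matches; no reconciliation needed.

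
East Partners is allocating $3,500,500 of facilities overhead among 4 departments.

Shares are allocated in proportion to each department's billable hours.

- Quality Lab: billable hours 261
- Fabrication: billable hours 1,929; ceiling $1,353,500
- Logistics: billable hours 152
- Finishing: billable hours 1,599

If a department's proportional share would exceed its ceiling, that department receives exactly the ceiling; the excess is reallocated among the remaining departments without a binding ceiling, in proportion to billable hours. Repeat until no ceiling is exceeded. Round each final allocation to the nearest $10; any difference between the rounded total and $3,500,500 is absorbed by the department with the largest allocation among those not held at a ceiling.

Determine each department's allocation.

Quality Lab: $278,510; Fabrication: $1,353,500; Logistics: $162,200; Finishing: $1,706,290

Billable hours total: 3,941.
Pro-rata shares before constraints: Quality Lab 231,827.07; Fabrication 1,713,388.61; Logistics 135,010.40; Finishing 1,420,273.92.
Cap binds for Fabrication ($1,353,500); balance $2,147,000 reallocated over remaining billable hours 2,012.
Remaining shares: Quality Lab 278,512.43 → $278,510; Logistics 162,198.81 → $162,200; Finishing 1,706,288.77 → $1,706,290.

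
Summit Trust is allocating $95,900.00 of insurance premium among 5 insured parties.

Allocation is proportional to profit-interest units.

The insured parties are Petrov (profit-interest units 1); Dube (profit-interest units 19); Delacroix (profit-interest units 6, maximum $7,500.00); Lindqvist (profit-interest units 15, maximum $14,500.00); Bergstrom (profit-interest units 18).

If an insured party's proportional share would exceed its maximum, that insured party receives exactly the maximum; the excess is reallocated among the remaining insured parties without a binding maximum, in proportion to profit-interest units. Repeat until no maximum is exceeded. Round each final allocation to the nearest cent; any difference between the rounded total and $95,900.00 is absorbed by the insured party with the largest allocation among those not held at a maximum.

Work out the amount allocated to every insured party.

Sum of profit-interest units: 59.
Pro-rata shares before constraints: Petrov 1,625.4237; Dube 30,883.0508; Delacroix 9,752.5424; Lindqvist 24,381.3559; Bergstrom 29,257.6271.
Capped: Delacroix ($7,500.00), Lindqvist ($14,500.00); balance $73,900.00 reallocated over remaining profit-interest units 38.
Remaining shares: Petrov 1,944.7368 → $1,944.74; Dube 36,950.0000 → $36,950.00; Bergstrom 35,005.2632 → $35,005.26.

Petrov: $1,944.74; Dube: $36,950.00; Delacroix: $7,500.00; Lindqvist: $14,500.00; Bergstrom: $35,005.26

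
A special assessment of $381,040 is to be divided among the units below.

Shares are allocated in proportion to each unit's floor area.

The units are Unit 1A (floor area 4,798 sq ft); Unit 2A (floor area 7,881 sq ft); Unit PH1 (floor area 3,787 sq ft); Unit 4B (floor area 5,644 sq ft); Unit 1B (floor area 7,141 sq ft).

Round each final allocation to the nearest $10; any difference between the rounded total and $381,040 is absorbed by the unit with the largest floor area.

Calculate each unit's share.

Combined floor area = 29,251.
Raw shares: Unit 1A 4,798/29,251 × $381,040 = 62,501.45; Unit 2A 7,881/29,251 × $381,040 = 102,662.34; Unit PH1 3,787/29,251 × $381,040 = 49,331.59; Unit 4B 5,644/29,251 × $381,040 = 73,521.92; Unit 1B 7,141/29,251 × $381,040 = 93,022.69.
At nearest $10: Unit 1A $62,500; Unit 2A $102,660; Unit PH1 $49,330; Unit 4B $73,520; Unit 1B $93,020. Sum = $381,030.
Difference $381,040 − $381,030 = +$10 applied to largest floor area (Unit 2A): Unit 2A becomes $102,670.

Unit 1A: $62,500; Unit 2A: $102,670; Unit PH1: $49,330; Unit 4B: $73,520; Unit 1B: $93,020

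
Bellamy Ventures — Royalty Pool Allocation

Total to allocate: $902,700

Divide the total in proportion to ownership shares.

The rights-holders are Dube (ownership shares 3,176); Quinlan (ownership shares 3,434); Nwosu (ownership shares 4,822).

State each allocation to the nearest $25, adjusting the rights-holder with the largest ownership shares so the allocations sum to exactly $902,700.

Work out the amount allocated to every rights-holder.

Dube: $250,775 | Quinlan: $271,150 | Nwosu: $380,775

Combined ownership shares = 3,176 + 3,434 + 4,822 = 11,432.
Pro-rata amounts: Dube 250,785.09; Quinlan 271,157.44; Nwosu 380,757.47.
Rounded to nearest $25: Dube $250,775; Quinlan $271,150; Nwosu $380,750. Sum = $902,675.
Difference $902,700 − $902,675 = +$25 applied to largest ownership shares (Nwosu): Nwosu becomes $380,775.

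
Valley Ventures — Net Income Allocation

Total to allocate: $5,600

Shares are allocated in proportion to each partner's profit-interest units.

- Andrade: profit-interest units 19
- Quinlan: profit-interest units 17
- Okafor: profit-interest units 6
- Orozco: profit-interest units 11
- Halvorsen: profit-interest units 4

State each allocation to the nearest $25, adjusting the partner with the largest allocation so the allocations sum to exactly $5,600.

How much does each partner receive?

Combined profit-interest units = 57.
Pro-rata amounts: Andrade 19/57 × $5,600 = 1,866.67; Quinlan 17/57 × $5,600 = 1,670.18; Okafor 6/57 × $5,600 = 589.47; Orozco 11/57 × $5,600 = 1,080.70; Halvorsen 4/57 × $5,600 = 392.98.
At nearest $25: Andrade $1,875; Quinlan $1,675; Okafor $600; Orozco $1,075; Halvorsen $400. Sum = $5,625.
Difference $5,600 − $5,625 = −$25 applied to largest allocation (Andrade): Andrade becomes $1,850.

Andrade: $1,850 | Quinlan: $1,675 | Okafor: $600 | Orozco: $1,075 | Halvorsen: $400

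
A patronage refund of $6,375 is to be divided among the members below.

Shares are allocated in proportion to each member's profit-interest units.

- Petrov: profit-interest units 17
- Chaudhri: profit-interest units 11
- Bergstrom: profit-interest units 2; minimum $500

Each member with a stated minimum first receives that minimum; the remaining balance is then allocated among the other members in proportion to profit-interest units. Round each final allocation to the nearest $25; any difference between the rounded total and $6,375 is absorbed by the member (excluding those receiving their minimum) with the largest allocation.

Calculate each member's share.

Petrov: $3,575; Chaudhri: $2,300; Bergstrom: $500

Guaranteed amounts: Bergstrom $500. Residual $5,875.
Residual split over remaining profit-interest units 28: Petrov 3,566.96 → $3,575; Chaudhri 2,308.04 → $2,300.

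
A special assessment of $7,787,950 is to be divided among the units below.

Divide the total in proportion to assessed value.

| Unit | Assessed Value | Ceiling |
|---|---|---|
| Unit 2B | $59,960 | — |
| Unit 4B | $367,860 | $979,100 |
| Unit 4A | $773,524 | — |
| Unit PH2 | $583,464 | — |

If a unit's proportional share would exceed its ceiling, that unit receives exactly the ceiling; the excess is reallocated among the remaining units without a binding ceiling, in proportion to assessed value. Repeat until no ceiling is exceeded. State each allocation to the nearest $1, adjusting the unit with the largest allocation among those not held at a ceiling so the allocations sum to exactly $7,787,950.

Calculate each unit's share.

Assessed value total: 1,784,808.
Proportional shares (ignoring caps): Unit 2B 261,633.45; Unit 4B 1,605,144.80; Unit 4A 3,375,246.10; Unit PH2 2,545,925.65.
Capped: Unit 4B ($979,100); residual $6,808,850 reallocated over remaining assessed value 1,416,948.
Remaining shares: Unit 2B 288,125.36 → $288,125; Unit 4A 3,717,009.30 → $3,717,009; Unit PH2 2,803,715.35 → $2,803,715.
Rounding difference +$1 applied to Unit 4A → $3,717,010.

Unit 2B: $288,125; Unit 4B: $979,100; Unit 4A: $3,717,010; Unit PH2: $2,803,715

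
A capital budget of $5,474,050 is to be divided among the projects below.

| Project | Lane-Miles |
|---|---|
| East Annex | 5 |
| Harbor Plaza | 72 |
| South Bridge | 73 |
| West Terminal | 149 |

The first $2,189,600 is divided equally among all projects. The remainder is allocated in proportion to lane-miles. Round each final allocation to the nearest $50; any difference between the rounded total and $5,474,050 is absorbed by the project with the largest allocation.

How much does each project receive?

Equal tier: $2,189,600 ÷ 4 = $547,400 apiece.
Remainder $3,284,450 by lane-miles (total 299): East Annex 54,923.91 → $54,900; Harbor Plaza 790,904.35 → $790,900; South Bridge 801,889.13 → $801,900; West Terminal 1,636,732.61 → $1,636,750.
Totals: East Annex $547,400 + $54,900 = $602,300; Harbor Plaza $547,400 + $790,900 = $1,338,300; South Bridge $547,400 + $801,900 = $1,349,300; West Terminal $547,400 + $1,636,750 = $2,184,150.

East Annex: $602,300 · Harbor Plaza: $1,338,300 · South Bridge: $1,349,300 · West Terminal: $2,184,150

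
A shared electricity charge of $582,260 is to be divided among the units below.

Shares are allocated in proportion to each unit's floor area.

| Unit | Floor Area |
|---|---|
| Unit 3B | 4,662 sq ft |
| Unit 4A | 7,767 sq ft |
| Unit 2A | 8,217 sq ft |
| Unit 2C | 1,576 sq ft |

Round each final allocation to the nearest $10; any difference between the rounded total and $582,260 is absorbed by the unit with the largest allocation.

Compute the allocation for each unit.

Floor area total: 22,222.
Raw shares: Unit 3B 4,662/22,222 × $582,260 = 122,153.55; Unit 4A 7,767/22,222 × $582,260 = 203,510.64; Unit 2A 8,217/22,222 × $582,260 = 215,301.52; Unit 2C 1,576/22,222 × $582,260 = 41,294.29.
After rounding ($10): Unit 3B $122,150; Unit 4A $203,510; Unit 2A $215,300; Unit 2C $41,290. Sum = $582,250.
Difference $582,260 − $582,250 = +$10 applied to largest allocation (Unit 2A): Unit 2A becomes $215,310.

Unit 3B: $122,150 · Unit 4A: $203,510 · Unit 2A: $215,310 · Unit 2C: $41,290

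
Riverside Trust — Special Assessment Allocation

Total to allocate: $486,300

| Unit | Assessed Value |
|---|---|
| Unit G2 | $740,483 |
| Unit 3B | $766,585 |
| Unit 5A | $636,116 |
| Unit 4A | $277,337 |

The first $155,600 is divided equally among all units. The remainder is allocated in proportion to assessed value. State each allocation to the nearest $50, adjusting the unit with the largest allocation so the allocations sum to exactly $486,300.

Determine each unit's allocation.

Unit G2: $140,050 · Unit 3B: $143,650 · Unit 5A: $125,800 · Unit 4A: $76,800

$155,600 shared equally gives $38,900 per unit.
Remainder $330,700 by assessed value (total 2,420,521): Unit G2 101,167.36 → $101,150; Unit 3B 104,733.51 → $104,750; Unit 5A 86,908.38 → $86,900; Unit 4A 37,890.75 → $37,900.
Totals: Unit G2 $38,900 + $101,150 = $140,050; Unit 3B $38,900 + $104,750 = $143,650; Unit 5A $38,900 + $86,900 = $125,800; Unit 4A $38,900 + $37,900 = $76,800.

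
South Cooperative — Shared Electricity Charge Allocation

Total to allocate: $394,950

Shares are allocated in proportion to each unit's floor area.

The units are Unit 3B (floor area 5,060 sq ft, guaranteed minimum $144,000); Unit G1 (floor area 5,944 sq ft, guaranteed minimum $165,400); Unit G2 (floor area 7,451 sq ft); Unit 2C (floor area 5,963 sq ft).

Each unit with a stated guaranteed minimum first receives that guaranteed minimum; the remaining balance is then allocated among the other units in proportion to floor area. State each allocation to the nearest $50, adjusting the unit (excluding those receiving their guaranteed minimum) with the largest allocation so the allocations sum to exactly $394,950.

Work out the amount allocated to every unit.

Guaranteed amounts: Unit 3B $144,000; Unit G1 $165,400. Residual $85,550.
Residual split over remaining floor area 13,414: Unit G2 47,519.98 → $47,500; Unit 2C 38,030.02 → $38,050.

Unit 3B: $144,000 · Unit G1: $165,400 · Unit G2: $47,500 · Unit 2C: $38,050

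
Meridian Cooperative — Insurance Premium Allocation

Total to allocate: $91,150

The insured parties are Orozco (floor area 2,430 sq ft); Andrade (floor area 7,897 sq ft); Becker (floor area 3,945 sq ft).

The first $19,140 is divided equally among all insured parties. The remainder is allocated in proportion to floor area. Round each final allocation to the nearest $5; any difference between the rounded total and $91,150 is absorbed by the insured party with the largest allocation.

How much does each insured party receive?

Orozco: $18,640 | Andrade: $46,225 | Becker: $26,285

First tranche $19,140 split equally: $6,380 each.
Remainder $72,010 by floor area (total 14,272): Orozco 12,260.67 → $12,260; Andrade 39,844.66 → $39,845; Becker 19,904.67 → $19,905.
Totals: Orozco $6,380 + $12,260 = $18,640; Andrade $6,380 + $39,845 = $46,225; Becker $6,380 + $19,905 = $26,285.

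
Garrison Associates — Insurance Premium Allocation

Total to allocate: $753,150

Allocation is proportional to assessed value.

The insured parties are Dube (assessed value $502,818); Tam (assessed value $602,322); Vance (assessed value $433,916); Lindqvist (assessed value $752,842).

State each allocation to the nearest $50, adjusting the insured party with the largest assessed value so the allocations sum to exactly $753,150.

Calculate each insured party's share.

Dube: $165,250; Tam: $197,950; Vance: $142,600; Lindqvist: $247,350

Assessed value total: 2,291,898.
Raw shares: Dube 502,818/2,291,898 × $753,150 = 165,233.08; Tam 602,322/2,291,898 × $753,150 = 197,931.50; Vance 433,916/2,291,898 × $753,150 = 142,590.92; Lindqvist 752,842/2,291,898 × $753,150 = 247,394.50.
Rounded to nearest $50: Dube $165,250; Tam $197,950; Vance $142,600; Lindqvist $247,400. Sum = $753,200.
Difference $753,150 − $753,200 = −$50 applied to largest assessed value (Lindqvist): Lindqvist becomes $247,350.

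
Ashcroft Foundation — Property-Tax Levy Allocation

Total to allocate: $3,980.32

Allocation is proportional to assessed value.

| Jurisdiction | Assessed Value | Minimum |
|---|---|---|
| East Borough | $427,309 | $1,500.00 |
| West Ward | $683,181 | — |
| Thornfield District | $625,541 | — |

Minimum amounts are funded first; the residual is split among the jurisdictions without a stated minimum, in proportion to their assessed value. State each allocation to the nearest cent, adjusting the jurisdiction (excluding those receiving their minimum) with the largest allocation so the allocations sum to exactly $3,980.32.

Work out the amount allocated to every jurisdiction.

East Borough: $1,500.00 | West Ward: $1,294.78 | Thornfield District: $1,185.54

Minimums first: East Borough $1,500.00. Remaining pool $2,480.32.
Remaining pool split over remaining assessed value 1,308,722: West Ward 1,294.7803 → $1,294.78; Thornfield District 1,185.5397 → $1,185.54.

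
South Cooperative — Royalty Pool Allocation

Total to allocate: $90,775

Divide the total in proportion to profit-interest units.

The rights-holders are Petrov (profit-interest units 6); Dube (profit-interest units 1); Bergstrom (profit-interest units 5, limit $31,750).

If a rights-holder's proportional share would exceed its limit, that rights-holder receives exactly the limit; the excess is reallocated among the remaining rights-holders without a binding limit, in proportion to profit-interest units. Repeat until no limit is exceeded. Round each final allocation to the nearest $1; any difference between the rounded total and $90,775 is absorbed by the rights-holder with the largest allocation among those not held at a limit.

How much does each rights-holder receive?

Petrov: $50,593 · Dube: $8,432 · Bergstrom: $31,750

Sum of profit-interest units: 12.
Pro-rata shares before constraints: Petrov 45,387.50; Dube 7,564.58; Bergstrom 37,822.92.
Capped: Bergstrom ($31,750); balance $59,025 reallocated over remaining profit-interest units 7.
Remaining shares: Petrov 50,592.86 → $50,593; Dube 8,432.14 → $8,432.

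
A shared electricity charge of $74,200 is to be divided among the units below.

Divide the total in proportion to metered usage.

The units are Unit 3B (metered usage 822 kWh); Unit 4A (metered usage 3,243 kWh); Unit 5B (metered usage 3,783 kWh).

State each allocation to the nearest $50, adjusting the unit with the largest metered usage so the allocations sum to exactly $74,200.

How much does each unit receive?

Sum of metered usage: 7,848.
Raw shares: Unit 3B 822/7,848 × $74,200 = 7,771.71; Unit 4A 3,243/7,848 × $74,200 = 30,661.39; Unit 5B 3,783/7,848 × $74,200 = 35,766.90.
At nearest $50: Unit 3B $7,750; Unit 4A $30,650; Unit 5B $35,750. Sum = $74,150.
Difference $74,200 − $74,150 = +$50 applied to largest metered usage (Unit 5B): Unit 5B becomes $35,800.

Unit 3B: $7,750 · Unit 4A: $30,650 · Unit 5B: $35,800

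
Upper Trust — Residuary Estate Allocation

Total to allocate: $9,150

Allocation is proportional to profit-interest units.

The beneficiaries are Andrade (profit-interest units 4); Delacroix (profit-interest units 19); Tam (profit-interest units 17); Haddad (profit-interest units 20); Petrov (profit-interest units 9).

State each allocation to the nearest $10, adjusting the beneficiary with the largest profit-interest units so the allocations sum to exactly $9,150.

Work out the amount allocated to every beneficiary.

Andrade: $530; Delacroix: $2,520; Tam: $2,250; Haddad: $2,660; Petrov: $1,190

Profit-interest units total: 69.
Proportional shares: Andrade 4/69 × $9,150 = 530.43; Delacroix 19/69 × $9,150 = 2,519.57; Tam 17/69 × $9,150 = 2,254.35; Haddad 20/69 × $9,150 = 2,652.17; Petrov 9/69 × $9,150 = 1,193.48.
After rounding ($10): Andrade $530; Delacroix $2,520; Tam $2,250; Haddad $2,650; Petrov $1,190. Sum = $9,140.
Difference $9,150 − $9,140 = +$10 applied to largest profit-interest units (Haddad): Haddad becomes $2,660.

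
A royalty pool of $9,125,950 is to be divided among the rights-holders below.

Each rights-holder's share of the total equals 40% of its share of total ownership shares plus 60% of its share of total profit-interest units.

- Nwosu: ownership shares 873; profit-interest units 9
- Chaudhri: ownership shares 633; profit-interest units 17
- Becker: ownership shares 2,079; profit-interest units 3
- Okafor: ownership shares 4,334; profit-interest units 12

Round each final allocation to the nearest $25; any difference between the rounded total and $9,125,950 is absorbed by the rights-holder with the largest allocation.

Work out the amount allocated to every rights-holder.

Nwosu: $1,604,375; Chaudhri: $2,562,150; Becker: $1,359,000; Okafor: $3,600,425

Ownership shares total 7,919; profit-interest units total 41.
Combined weights (40% ownership shares + 60% profit-interest units): Nwosu 0.1758; Chaudhri 0.2808; Becker 0.1489; Okafor 0.3945.
Raw shares: Nwosu 1,604,376.63; Chaudhri 2,562,148.99; Becker 1,358,997.22; Okafor 3,600,427.16.
After rounding ($25): Nwosu $1,604,375; Chaudhri $2,562,150; Becker $1,359,000; Okafor $3,600,425. Sum = $9,125,950.
Sum already equals the total — no adjustment.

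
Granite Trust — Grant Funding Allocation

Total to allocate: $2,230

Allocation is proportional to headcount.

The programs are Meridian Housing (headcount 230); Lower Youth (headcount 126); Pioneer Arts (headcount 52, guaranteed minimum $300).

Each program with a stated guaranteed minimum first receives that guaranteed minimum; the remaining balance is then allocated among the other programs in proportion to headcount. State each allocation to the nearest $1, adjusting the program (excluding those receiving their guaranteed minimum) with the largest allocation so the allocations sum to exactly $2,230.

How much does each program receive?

Meridian Housing: $1,247 · Lower Youth: $683 · Pioneer Arts: $300

Guaranteed amounts: Pioneer Arts $300. Balance $1,930.
Balance split over remaining headcount 356: Meridian Housing 1,246.91 → $1,247; Lower Youth 683.09 → $683.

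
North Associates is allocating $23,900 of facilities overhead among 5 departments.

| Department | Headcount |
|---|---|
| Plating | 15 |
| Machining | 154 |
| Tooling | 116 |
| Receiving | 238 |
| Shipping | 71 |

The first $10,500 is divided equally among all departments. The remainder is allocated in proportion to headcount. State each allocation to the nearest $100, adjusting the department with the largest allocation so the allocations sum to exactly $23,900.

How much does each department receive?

Plating: $2,400 | Machining: $5,600 | Tooling: $4,700 | Receiving: $7,500 | Shipping: $3,700

$10,500 shared equally gives $2,100 per department.
Remainder $13,400 by headcount (total 594): Plating 338.38 → $300; Machining 3,474.07 → $3,500; Tooling 2,616.84 → $2,600; Receiving 5,369.02 → $5,400; Shipping 1,601.68 → $1,600.
Totals: Plating $2,100 + $300 = $2,400; Machining $2,100 + $3,500 = $5,600; Tooling $2,100 + $2,600 = $4,700; Receiving $2,100 + $5,400 = $7,500; Shipping $2,100 + $1,600 = $3,700.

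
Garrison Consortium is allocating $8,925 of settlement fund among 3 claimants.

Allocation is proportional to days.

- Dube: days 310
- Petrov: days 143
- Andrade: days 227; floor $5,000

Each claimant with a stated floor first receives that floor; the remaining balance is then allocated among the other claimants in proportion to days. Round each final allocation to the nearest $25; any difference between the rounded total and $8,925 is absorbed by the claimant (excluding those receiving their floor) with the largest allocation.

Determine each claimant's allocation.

Guaranteed amounts: Andrade $5,000. Residual $3,925.
Residual split over remaining days 453: Dube 2,685.98 → $2,675; Petrov 1,239.02 → $1,250.

Dube: $2,675 · Petrov: $1,250 · Andrade: $5,000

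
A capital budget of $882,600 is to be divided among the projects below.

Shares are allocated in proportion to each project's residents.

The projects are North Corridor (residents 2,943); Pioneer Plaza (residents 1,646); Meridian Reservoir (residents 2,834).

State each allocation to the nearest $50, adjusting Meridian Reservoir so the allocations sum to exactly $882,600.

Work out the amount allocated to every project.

North Corridor: $349,900 · Pioneer Plaza: $195,700 · Meridian Reservoir: $337,000

Residents total: 7,423.
Pro-rata amounts: North Corridor 2,943/7,423 × $882,600 = 349,924.80; Pioneer Plaza 1,646/7,423 × $882,600 = 195,710.58; Meridian Reservoir 2,834/7,423 × $882,600 = 336,964.62.
Rounded to nearest $50: North Corridor $349,900; Pioneer Plaza $195,700; Meridian Reservoir $336,950. Sum = $882,550.
Difference $882,600 − $882,550 = +$50 applied to Meridian Reservoir: Meridian Reservoir becomes $337,000.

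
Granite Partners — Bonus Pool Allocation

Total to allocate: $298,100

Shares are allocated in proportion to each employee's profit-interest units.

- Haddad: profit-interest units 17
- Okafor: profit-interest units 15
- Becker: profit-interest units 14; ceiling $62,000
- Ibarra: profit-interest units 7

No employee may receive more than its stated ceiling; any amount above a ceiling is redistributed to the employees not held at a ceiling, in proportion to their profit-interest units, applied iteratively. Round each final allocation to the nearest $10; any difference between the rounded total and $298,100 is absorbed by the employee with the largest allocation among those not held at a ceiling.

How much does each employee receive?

Combined profit-interest units = 53.
Unconstrained shares: Haddad 95,616.98; Okafor 84,367.92; Becker 78,743.40; Ibarra 39,371.70.
Cap binds for Becker ($62,000); remaining pool $236,100 reallocated over remaining profit-interest units 39.
Redistributed shares: Haddad 102,915.38 → $102,920; Okafor 90,807.69 → $90,810; Ibarra 42,376.92 → $42,380.
Rounding difference −$10 applied to Haddad → $102,910.

Haddad: $102,910; Okafor: $90,810; Becker: $62,000; Ibarra: $42,380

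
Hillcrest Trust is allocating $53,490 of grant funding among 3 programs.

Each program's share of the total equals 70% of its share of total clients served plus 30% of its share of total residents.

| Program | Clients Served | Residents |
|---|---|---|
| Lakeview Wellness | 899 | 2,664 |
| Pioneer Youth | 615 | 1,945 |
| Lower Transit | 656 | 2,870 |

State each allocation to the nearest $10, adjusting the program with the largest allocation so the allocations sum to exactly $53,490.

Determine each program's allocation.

Lakeview Wellness: $21,230 | Pioneer Youth: $14,780 | Lower Transit: $17,480

Totals — clients served 2,170, residents 7,479.
Blended shares (70% clients served + 30% residents): Lakeview Wellness 0.3969; Pioneer Youth 0.2764; Lower Transit 0.3267.
Pro-rata amounts: Lakeview Wellness 21,228.00; Pioneer Youth 14,784.93; Lower Transit 17,477.07.
At nearest $10: Lakeview Wellness $21,230; Pioneer Youth $14,780; Lower Transit $17,480. Sum = $53,490.
Rounded total matches; no reconciliation needed.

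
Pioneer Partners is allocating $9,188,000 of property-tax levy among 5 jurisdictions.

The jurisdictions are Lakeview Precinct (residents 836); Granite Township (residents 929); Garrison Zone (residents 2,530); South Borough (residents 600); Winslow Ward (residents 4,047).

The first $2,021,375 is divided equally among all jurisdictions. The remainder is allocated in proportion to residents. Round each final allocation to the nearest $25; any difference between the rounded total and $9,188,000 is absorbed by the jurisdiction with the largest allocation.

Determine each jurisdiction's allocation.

Lakeview Precinct: $1,074,300; Granite Township: $1,148,825; Garrison Zone: $2,431,950; South Borough: $885,150; Winslow Ward: $3,647,775

Equal tier: $2,021,375 ÷ 5 = $404,275 apiece.
Remainder $7,166,625 by residents (total 8,942): Lakeview Precinct 670,017.73 → $670,025; Granite Township 744,553.19 → $744,550; Garrison Zone 2,027,685.22 → $2,027,675; South Borough 480,873.97 → $480,875; Winslow Ward 3,243,494.90 → $3,243,500.
Totals: Lakeview Precinct $404,275 + $670,025 = $1,074,300; Granite Township $404,275 + $744,550 = $1,148,825; Garrison Zone $404,275 + $2,027,675 = $2,431,950; South Borough $404,275 + $480,875 = $885,150; Winslow Ward $404,275 + $3,243,500 = $3,647,775.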